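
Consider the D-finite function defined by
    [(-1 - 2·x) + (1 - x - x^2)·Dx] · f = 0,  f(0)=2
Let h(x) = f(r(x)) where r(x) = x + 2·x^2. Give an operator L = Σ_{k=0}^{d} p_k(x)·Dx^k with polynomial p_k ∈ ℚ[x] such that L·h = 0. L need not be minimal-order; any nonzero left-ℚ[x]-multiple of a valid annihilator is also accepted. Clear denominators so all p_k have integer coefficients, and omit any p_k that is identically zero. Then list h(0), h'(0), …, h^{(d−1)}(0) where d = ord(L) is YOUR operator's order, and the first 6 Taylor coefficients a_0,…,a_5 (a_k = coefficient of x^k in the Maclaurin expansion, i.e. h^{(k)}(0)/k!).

L = (1 + 6·x + 12·x^2 + 16·x^3) + (-1 + x + 3·x^2 + 4·x^3 + 4·x^4)·Dx  (order 1).
h: a_k = 2, 2, 8, 22, 62, 168, …
ICs: h(0) = 2.

f: a_k = 2, 2, 4, 6, 10, 16, …
Change of var in L_f (x↦r) gives L₀.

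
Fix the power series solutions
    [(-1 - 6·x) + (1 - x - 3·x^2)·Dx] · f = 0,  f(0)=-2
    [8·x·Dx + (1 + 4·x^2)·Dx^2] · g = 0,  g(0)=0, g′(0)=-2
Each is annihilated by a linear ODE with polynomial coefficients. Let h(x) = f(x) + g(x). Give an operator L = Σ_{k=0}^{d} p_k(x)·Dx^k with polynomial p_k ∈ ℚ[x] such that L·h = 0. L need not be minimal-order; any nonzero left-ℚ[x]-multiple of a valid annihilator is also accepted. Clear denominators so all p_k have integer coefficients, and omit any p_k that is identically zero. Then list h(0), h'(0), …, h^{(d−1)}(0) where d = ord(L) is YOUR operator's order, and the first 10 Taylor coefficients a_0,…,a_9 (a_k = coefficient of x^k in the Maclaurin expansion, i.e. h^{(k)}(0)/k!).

L = (-32 + 128·x + 1488·x^2 + 2880·x^3 + 8424·x^4 + 2592·x^6)·Dx + (25 + 160·x + 214·x^2 + 1188·x^3 + 2628·x^4 + 6264·x^5 + 432·x^6 + 2592·x^7)·Dx^2 + (-4 - 9·x - 54·x^2 + 66·x^3 + x^4 + 444·x^5 + 720·x^6 + 144·x^7 + 432·x^8)·Dx^3  (order 3).
h: a_k = -2, -4, -8, -34/3, -38, -432/5, -194, -2910/7, -1016, -21374/9, …
ICs: h(0) = -2, h′(0) = -4, h′′(0) = -16.

f: a_k = -2, -2, -8, -14, -38, -80, -194, -434, -1016, -2318, …
g: a_k = 0, -2, 0, 8/3, 0, -32/5, 0, 128/7, 0, -512/9, …
h₀=f+g: left-lcm gives L₀, ord ≤ 3.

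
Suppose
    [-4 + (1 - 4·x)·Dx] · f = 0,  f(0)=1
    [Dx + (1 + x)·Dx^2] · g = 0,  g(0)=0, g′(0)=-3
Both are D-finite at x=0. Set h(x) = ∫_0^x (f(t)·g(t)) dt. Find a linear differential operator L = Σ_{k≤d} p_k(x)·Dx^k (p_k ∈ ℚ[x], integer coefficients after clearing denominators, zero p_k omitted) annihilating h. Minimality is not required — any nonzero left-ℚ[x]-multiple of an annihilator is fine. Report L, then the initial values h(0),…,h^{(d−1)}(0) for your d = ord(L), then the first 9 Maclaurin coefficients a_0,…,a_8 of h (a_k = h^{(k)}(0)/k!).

f: a_k = 1, 4, 16, 64, 256, 1024, 4096, 16384, 65536, …
g: a_k = 0, -3, 3/2, -1, 3/4, -3/5, 1/2, -3/7, 3/8, …
L₀ := L_f ⊗_s L_g (sym. prod.), ord ≤ 2.
h=∫h₀ ⇒ L = L₀·Dx.
L = 4·Dx + (7 + 12·x)·Dx^2 + (-1 + 3·x + 4·x^2)·Dx^3  (order 3).
h: a_k = 0, 0, -3/2, -7/2, -43/4, -137/4, -1714/15, -3917/10, -383881/280, …
ICs: h(0) = 0, h′(0) = 0, h′′(0) = -3.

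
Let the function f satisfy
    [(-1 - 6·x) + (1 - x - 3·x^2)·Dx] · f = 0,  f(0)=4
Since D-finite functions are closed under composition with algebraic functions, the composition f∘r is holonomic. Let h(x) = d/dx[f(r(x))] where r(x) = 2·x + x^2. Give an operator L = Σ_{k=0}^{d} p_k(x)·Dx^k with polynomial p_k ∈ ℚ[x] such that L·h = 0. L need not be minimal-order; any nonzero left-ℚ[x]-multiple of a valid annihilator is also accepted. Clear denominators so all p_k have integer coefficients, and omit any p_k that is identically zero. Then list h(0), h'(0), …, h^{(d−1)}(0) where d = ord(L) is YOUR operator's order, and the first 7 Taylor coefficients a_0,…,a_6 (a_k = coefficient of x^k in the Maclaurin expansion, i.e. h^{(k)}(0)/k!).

f: a_k = 4, 4, 16, 28, 76, 160, 388, …
Substitute x→r, Dx→(1/r')Dx; clear ⇒ L₀.
h=h₀': d/dx-closure on L₀ ⇒ L.
L = (17 + 114·x + 597·x^2 + 1260·x^3 + 1215·x^4 + 540·x^5 + 90·x^6) + (-1 - 11·x + 21·x^2 + 211·x^3 + 405·x^4 + 333·x^5 + 126·x^6 + 18·x^7)·Dx  (order 1).
h: a_k = 8, 136, 864, 6272, 38600, 236904, 1393056, …
ICs: h(0) = 8.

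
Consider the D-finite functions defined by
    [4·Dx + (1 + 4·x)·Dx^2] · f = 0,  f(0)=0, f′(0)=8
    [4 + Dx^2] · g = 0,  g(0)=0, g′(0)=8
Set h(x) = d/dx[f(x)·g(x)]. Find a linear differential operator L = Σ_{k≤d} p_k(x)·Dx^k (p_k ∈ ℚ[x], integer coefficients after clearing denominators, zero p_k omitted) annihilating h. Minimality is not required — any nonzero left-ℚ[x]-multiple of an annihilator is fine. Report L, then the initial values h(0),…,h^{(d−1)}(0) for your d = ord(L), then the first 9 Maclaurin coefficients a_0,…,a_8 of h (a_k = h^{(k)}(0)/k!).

f: a_k = 0, 8, -16, 128/3, -128, 2048/5, -4096/3, 32768/7, -16384, …
g: a_k = 0, 8, 0, -16/3, 0, 16/15, 0, -32/315, 0, …
f·g: L₀ = L_f ⊗_s L_g, ord ≤ 2·2.
Derive L from L₀ (diff closure).
L = (-832 - 992·x - 5568·x^2 - 12288·x^3 - 2048·x^4 + 24576·x^5 + 16384·x^6) + (-264 - 1568·x - 2560·x^2 + 10240·x^4 + 8192·x^5)·Dx + (-220 - 368·x - 1760·x^2 - 3072·x^3 + 2048·x^4 + 12288·x^5 + 8192·x^6)·Dx^2 + (-66 - 392·x - 640·x^2 + 2560·x^4 + 2048·x^5)·Dx^3 + (-3 - 30·x - 92·x^2 + 640·x^4 + 1536·x^5 + 1024·x^6)·Dx^4  (order 4).
h: a_k = 0, 128, -384, 3584/3, -14080/3, 55040/3, -1076992/15, 88979456/315, -39036416/35, …
ICs: h(0) = 0, h′(0) = 128, h′′(0) = -768, h′′′(0) = 7168.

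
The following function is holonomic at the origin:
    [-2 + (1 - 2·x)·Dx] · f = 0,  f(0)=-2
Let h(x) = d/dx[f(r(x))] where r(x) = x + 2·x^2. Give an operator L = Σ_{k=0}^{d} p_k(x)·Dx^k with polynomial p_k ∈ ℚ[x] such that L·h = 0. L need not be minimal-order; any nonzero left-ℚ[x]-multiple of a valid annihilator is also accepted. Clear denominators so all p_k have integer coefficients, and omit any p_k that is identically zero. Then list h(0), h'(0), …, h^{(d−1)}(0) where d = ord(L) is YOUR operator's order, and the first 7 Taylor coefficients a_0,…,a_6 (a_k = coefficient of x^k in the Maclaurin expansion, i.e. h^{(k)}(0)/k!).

f: a_k = -2, -4, -8, -16, -32, -64, -128, …
Substitute x→r, Dx→(1/r')Dx; clear ⇒ L₀.
Derive L from L₀ (diff closure).
L = (8 + 24·x + 48·x^2) + (-1 - 2·x + 12·x^2 + 16·x^3)·Dx  (order 1).
h: a_k = -4, -32, -144, -640, -2560, -9984, -37632, …
ICs: h(0) = -4.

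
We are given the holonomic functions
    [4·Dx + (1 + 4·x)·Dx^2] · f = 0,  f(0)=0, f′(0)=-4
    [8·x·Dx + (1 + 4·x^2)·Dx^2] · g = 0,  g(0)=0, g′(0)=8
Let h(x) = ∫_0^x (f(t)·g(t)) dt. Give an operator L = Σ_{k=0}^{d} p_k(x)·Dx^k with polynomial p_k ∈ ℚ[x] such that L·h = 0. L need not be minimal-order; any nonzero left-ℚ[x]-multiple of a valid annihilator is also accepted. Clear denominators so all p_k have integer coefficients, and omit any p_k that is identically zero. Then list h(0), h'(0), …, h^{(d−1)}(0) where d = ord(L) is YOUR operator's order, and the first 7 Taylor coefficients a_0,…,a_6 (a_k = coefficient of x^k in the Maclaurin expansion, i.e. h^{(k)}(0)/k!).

f: a_k = 0, -4, 8, -64/3, 64, -1024/5, 2048/3, …
g: a_k = 0, 8, 0, -32/3, 0, 128/5, 0, …
f·g: L₀ = L_f ⊗_s L_g, ord ≤ 2·2.
h=∫h₀ ⇒ L = L₀·Dx.
L = (96 + 640·x + 1408·x^2 + 7680·x^3 + 15360·x^4 + 26624·x^5 + 8192·x^7)·Dx^2 + (24 + 320·x + 2656·x^2 + 9728·x^3 + 28160·x^4 + 47616·x^5 + 71680·x^6 + 6144·x^7 + 28672·x^8)·Dx^3 + (12 + 104·x + 672·x^2 + 2976·x^3 + 8256·x^4 + 18048·x^5 + 24576·x^6 + 35328·x^7 + 6144·x^8 + 16384·x^9)·Dx^4 + (1 + 12·x + 68·x^2 + 256·x^3 + 696·x^4 + 1536·x^5 + 2688·x^6 + 3072·x^7 + 4224·x^8 + 1024·x^9 + 2048·x^10)·Dx^5  (order 5).
h: a_k = 0, 0, 0, -32/3, 16, -128/5, 640/9, …
ICs: h(0) = 0, h′(0) = 0, h′′(0) = 0, h′′′(0) = -64, h′′′′(0) = 384.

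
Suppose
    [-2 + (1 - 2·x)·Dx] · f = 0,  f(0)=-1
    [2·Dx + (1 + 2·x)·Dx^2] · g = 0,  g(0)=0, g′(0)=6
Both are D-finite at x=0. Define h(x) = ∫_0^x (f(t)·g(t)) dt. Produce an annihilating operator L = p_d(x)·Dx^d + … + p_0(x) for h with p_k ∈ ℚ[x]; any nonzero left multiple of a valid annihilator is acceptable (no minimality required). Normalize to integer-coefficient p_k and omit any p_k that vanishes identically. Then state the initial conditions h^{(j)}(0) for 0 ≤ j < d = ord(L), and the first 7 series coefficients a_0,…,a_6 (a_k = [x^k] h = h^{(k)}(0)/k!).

f: a_k = -1, -2, -4, -8, -16, -32, -64, …
g: a_k = 0, 6, -6, 8, -12, 96/5, -32, …
h₀=f·g: eliminate ⇒ L₀, order ≤ 1·2.
Integrate: L := L₀·Dx.
L = 4·Dx + (2 + 12·x)·Dx^2 + (-1 + 4·x^2)·Dx^3  (order 3).
h: a_k = 0, 0, -3, -2, -5, -28/5, -188/15, …
ICs: h(0) = 0, h′(0) = 0, h′′(0) = -6.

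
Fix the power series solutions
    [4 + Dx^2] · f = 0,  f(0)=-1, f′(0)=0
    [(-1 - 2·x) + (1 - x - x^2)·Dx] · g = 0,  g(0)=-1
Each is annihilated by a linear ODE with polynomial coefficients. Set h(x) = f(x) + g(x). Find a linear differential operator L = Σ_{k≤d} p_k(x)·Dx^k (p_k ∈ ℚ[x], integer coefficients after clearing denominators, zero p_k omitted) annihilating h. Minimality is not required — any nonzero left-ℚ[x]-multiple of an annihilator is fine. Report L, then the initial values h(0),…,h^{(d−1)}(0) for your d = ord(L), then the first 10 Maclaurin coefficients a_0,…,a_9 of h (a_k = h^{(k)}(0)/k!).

L = (-44 - 96·x - 32·x^2 - 48·x^3 - 40·x^4 - 16·x^5) + (16 - 20·x - 8·x^2 + 16·x^3 - 12·x^4 - 24·x^5 - 8·x^6)·Dx + (-11 - 24·x - 8·x^2 - 12·x^3 - 10·x^4 - 4·x^5)·Dx^2 + (4 - 5·x - 2·x^2 + 4·x^3 - 3·x^4 - 6·x^5 - 2·x^6)·Dx^3  (order 3).
h: a_k = -2, -1, 0, -3, -17/3, -8, -581/45, -21, -10712/315, -55, …
ICs: h(0) = -2, h′(0) = -1, h′′(0) = 0.

f: a_k = -1, 0, 2, 0, -2/3, 0, 4/45, 0, -2/315, 0, …
g: a_k = -1, -1, -2, -3, -5, -8, -13, -21, -34, -55, …
f+g: L₀ = lclm(L_f,L_g), ord ≤ 2+1.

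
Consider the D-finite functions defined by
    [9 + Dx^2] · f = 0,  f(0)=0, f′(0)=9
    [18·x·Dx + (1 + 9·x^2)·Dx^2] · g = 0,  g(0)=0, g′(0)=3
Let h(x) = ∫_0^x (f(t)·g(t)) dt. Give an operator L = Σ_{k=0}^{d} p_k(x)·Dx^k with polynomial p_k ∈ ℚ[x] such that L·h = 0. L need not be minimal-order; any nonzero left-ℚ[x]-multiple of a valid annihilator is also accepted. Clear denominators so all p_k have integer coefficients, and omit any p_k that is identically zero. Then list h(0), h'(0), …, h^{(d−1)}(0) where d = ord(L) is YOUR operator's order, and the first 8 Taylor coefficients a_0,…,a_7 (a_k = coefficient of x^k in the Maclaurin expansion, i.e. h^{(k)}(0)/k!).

L = (810 + 18954·x^2 + 72171·x^4 + 236196·x^6 + 531441·x^8)·Dx + (972·x + 14580·x^3 + 78732·x^5 + 236196·x^7)·Dx^2 + (108 + 2592·x^2 + 13122·x^4 + 52488·x^6 + 118098·x^8)·Dx^3 + (108·x + 1620·x^3 + 8748·x^5 + 26244·x^7)·Dx^4 + (2 + 54·x^2 + 567·x^4 + 2916·x^6 + 6561·x^8)·Dx^5  (order 5).
h: a_k = 0, 0, 0, 9, 0, -243/10, 0, 4617/56, …
ICs: h(0) = 0, h′(0) = 0, h′′(0) = 0, h′′′(0) = 54, h′′′′(0) = 0.

f: a_k = 0, 9, 0, -27/2, 0, 243/40, 0, -729/560, …
g: a_k = 0, 3, 0, -9, 0, 243/5, 0, -2187/7, …
Product ⇒ symmetric product L₀, ord ≤ 4.
Integrate: L := L₀·Dx.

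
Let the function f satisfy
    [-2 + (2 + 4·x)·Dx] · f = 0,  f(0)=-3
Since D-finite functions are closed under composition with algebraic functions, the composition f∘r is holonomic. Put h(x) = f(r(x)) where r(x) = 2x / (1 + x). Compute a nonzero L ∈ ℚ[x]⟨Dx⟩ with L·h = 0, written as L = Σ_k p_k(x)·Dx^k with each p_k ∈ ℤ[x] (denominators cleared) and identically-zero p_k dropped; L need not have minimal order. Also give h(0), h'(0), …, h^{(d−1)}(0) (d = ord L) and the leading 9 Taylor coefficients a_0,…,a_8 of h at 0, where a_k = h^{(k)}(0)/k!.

L = -2 + (1 + 6·x + 5·x^2)·Dx  (order 1).
h: a_k = -3, -6, 12, -30, 90, -306, 1128, -4386, 17700, …
ICs: h(0) = -3.

f: a_k = -3, -3, 3/2, -3/2, 15/8, -21/8, 63/16, -99/16, 1287/128, …
Substitute x→r, Dx→(1/r')Dx; clear ⇒ L₀.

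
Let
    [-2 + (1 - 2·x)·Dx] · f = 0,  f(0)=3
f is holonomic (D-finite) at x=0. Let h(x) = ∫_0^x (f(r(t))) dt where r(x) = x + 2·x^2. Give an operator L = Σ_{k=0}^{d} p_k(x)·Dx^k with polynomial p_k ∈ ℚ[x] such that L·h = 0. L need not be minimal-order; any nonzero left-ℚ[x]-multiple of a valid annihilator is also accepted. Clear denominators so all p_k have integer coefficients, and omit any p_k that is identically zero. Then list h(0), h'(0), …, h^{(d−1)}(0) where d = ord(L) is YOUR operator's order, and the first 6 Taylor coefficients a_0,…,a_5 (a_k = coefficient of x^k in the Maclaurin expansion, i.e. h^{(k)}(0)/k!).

L = (2 + 8·x)·Dx + (-1 + 2·x + 4·x^2)·Dx^2  (order 2).
h: a_k = 0, 3, 3, 8, 18, 48, …
ICs: h(0) = 0, h′(0) = 3.

f: a_k = 3, 6, 12, 24, 48, 96, …
f∘r: x↦r, Dx↦Dx/r' in L_f ⇒ L₀.
h=∫h₀ ⇒ L = L₀·Dx.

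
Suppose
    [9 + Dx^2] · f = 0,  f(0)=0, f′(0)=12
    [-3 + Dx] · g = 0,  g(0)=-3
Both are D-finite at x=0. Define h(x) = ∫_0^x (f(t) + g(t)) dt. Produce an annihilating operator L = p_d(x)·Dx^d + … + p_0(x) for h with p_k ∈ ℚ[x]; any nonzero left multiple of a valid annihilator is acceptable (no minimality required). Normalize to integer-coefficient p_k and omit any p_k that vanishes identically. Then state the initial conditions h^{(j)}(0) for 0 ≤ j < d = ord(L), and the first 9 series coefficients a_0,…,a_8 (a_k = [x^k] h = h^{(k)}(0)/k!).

f: a_k = 0, 12, 0, -18, 0, 81/10, 0, -243/140, 0, …
g: a_k = -3, -9, -27/2, -27/2, -81/8, -243/40, -243/80, -729/560, -2187/4480, …
L₀ := lclm(L_f,L_g); ord L₀ ≤ 2+1.
∫: right-multiply L₀ by Dx.
L = -27·Dx + 9·Dx^2 - 3·Dx^3 + Dx^4  (order 4).
h: a_k = 0, -3, 3/2, -9/2, -63/8, -81/40, 27/80, -243/560, -243/640, …
ICs: h(0) = 0, h′(0) = -3, h′′(0) = 3, h′′′(0) = -27.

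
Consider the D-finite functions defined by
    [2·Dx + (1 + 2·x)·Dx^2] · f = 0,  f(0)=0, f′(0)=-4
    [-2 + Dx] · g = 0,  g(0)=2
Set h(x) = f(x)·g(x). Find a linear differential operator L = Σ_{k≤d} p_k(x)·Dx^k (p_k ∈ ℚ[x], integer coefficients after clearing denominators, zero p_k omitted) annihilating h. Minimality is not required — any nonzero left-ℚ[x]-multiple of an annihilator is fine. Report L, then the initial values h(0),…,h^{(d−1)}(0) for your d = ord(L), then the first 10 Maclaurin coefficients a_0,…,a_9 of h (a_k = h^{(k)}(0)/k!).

L = 8·x + (-2 - 8·x)·Dx + (1 + 2·x)·Dx^2  (order 2).
h: a_k = 0, -8, -8, -32/3, 0, -48/5, 112/9, -1472/63, 1856/45, -10064/135, …
ICs: h(0) = 0, h′(0) = -8.

f: a_k = 0, -4, 4, -16/3, 8, -64/5, 64/3, -256/7, 64, -1024/9, …
g: a_k = 2, 4, 4, 8/3, 4/3, 8/15, 8/45, 16/315, 4/315, 8/2835, …
L₀ := L_f ⊗_s L_g (sym. prod.), ord ≤ 2.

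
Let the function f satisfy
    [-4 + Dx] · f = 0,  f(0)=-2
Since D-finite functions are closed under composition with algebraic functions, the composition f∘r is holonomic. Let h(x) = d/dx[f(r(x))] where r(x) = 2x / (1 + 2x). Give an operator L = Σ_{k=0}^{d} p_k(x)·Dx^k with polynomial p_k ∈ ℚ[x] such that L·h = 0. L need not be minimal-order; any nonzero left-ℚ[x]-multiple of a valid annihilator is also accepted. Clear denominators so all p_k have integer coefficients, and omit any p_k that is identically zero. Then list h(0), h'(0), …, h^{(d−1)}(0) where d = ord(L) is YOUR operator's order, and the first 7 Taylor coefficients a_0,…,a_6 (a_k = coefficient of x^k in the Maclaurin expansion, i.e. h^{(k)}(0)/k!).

L = (4 - 8·x) + (-1 - 4·x - 4·x^2)·Dx  (order 1).
h: a_k = -16, -64, 64, 512/3, -1792/3, 11264/15, 17408/45, …
ICs: h(0) = -16.

f: a_k = -2, -8, -16, -64/3, -64/3, -256/15, -512/45, …
L₀ from L_f via x↦r, Dx↦r'^{-1}Dx.
h₀' ⇒ L via d/dx closure of L₀.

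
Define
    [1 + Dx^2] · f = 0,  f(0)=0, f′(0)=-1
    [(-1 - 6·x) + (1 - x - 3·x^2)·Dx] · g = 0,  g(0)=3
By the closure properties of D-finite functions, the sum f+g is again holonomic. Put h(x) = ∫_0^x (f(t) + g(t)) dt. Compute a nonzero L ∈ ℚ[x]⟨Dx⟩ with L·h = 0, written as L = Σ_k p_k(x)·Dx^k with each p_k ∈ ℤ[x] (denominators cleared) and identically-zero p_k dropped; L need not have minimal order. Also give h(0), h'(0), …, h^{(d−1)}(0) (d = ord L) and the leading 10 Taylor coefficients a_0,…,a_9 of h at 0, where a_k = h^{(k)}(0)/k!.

L = (-43 - 292·x - 307·x^2 - 624·x^3 - 45·x^4 - 54·x^5)·Dx + (9 + 7·x + 6·x^2 - 91·x^3 - 144·x^4 - 27·x^5 - 27·x^6)·Dx^2 + (-43 - 292·x - 307·x^2 - 624·x^3 - 45·x^4 - 54·x^5)·Dx^3 + (9 + 7·x + 6·x^2 - 91·x^3 - 144·x^4 - 27·x^5 - 27·x^6)·Dx^4  (order 4).
h: a_k = 0, 3, 1, 4, 127/24, 57/5, 14399/720, 291/7, 3281041/40320, 508/3, …
ICs: h(0) = 0, h′(0) = 3, h′′(0) = 2, h′′′(0) = 24.

f: a_k = 0, -1, 0, 1/6, 0, -1/120, 0, 1/5040, 0, -1/362880, …
g: a_k = 3, 3, 12, 21, 57, 120, 291, 651, 1524, 3477, …
Sum ⇒ L₀ = lclm(L_f,L_g) in ℚ(x)⟨Dx⟩.
h=∫₀ˣh₀: take L = L₀·Dx.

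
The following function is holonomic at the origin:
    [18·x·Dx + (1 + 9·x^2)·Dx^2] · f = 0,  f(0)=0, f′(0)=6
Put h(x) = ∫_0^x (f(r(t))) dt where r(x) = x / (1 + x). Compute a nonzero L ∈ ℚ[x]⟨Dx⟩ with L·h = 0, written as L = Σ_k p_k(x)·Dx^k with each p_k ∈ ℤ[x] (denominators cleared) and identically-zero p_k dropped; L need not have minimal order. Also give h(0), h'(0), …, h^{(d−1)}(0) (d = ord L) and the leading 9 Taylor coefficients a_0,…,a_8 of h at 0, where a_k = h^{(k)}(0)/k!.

L = (2 + 20·x)·Dx^2 + (1 + 2·x + 10·x^2)·Dx^3  (order 3).
h: a_k = 0, 0, 3, -2, -3, 48/5, -4/5, -312/7, 498/7, …
ICs: h(0) = 0, h′(0) = 0, h′′(0) = 6.

f: a_k = 0, 6, 0, -18, 0, 486/5, 0, -4374/7, 0, …
Substitute x→r, Dx→(1/r')Dx; clear ⇒ L₀.
h=∫₀ˣh₀: take L = L₀·Dx.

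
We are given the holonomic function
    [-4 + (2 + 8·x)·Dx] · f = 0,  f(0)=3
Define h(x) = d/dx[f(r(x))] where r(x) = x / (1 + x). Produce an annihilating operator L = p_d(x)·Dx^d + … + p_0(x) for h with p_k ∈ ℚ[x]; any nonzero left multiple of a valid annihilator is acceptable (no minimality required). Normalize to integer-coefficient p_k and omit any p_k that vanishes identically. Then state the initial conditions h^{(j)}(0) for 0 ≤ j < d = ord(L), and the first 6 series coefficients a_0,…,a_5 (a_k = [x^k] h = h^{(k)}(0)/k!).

f: a_k = 3, 6, -6, 12, -30, 84, …
Change of var in L_f (x↦r) gives L₀.
h₀' ⇒ L via d/dx closure of L₀.
L = (-4 - 10·x) + (-1 - 6·x - 5·x^2)·Dx  (order 1).
h: a_k = 6, -24, 90, -360, 1530, -6768, …
ICs: h(0) = 6.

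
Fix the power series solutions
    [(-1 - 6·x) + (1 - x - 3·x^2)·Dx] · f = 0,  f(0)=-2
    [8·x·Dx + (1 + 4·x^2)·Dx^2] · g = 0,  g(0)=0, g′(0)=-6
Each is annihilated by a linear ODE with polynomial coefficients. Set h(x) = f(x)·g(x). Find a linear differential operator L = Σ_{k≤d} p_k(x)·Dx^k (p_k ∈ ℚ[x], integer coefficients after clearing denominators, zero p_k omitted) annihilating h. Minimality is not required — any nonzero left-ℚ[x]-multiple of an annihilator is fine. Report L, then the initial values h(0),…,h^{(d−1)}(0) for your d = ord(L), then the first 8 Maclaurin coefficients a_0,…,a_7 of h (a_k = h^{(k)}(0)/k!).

L = (6 + 8·x + 72·x^2) + (2 + 4·x + 16·x^2 + 72·x^3)·Dx + (-1 + x - x^2 + 4·x^3 + 12·x^4)·Dx^2  (order 2).
h: a_k = 0, 12, 12, 32, 68, 1012/5, 2032/5, 31636/35, …
ICs: h(0) = 0, h′(0) = 12.

f: a_k = -2, -2, -8, -14, -38, -80, -194, -434, …
g: a_k = 0, -6, 0, 8, 0, -96/5, 0, 384/7, …
Product ⇒ symmetric product L₀, ord ≤ 2.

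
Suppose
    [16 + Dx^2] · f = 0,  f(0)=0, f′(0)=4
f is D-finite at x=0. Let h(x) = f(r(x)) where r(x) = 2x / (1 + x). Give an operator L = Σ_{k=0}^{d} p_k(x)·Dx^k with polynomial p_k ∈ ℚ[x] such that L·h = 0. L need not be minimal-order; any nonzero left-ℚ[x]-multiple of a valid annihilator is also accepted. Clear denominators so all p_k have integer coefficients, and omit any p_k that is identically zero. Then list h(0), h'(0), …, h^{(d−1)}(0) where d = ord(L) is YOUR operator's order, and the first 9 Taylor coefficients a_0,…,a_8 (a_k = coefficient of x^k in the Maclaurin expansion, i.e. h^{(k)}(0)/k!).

f: a_k = 0, 4, 0, -32/3, 0, 128/15, 0, -1024/315, 0, …
Change of var in L_f (x↦r) gives L₀.
L = 64 + (2 + 6·x + 6·x^2 + 2·x^3)·Dx + (1 + 4·x + 6·x^2 + 4·x^3 + x^4)·Dx^2  (order 2).
h: a_k = 0, 8, -8, -232/3, 248, -3464/15, -520, 758488/315, -218728/45, …
ICs: h(0) = 0, h′(0) = 8.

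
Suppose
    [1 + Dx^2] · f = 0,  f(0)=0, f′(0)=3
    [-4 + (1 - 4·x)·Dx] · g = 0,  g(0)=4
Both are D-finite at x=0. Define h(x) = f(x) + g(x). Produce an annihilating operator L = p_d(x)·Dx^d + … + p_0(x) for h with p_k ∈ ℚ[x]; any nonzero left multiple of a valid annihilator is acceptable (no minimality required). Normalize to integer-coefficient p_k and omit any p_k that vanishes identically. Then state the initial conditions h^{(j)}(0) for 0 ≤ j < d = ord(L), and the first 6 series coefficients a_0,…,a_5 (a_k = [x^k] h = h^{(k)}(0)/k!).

f: a_k = 0, 3, 0, -1/2, 0, 1/40, …
g: a_k = 4, 16, 64, 256, 1024, 4096, …
h₀=f+g: left-lcm gives L₀, ord ≤ 3.
L = (-388 + 32·x - 64·x^2) + (33 - 140·x + 48·x^2 - 64·x^3)·Dx + (-388 + 32·x - 64·x^2)·Dx^2 + (33 - 140·x + 48·x^2 - 64·x^3)·Dx^3  (order 3).
h: a_k = 4, 19, 64, 511/2, 1024, 163841/40, …
ICs: h(0) = 4, h′(0) = 19, h′′(0) = 128.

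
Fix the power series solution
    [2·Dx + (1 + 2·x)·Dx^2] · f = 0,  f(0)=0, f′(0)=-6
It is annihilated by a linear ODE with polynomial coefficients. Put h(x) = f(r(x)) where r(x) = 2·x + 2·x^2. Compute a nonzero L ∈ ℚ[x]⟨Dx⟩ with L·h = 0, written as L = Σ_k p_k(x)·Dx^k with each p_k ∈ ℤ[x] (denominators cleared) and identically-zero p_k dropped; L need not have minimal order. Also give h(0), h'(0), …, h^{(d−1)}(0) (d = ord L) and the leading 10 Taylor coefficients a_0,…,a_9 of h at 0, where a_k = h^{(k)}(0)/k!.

f: a_k = 0, -6, 6, -8, 12, -96/5, 32, -384/7, 96, -512/3, …
h₀=f(r): pull back L_f along r ⇒ L₀.
L = 2·Dx + (1 + 2·x)·Dx^2  (order 2).
h: a_k = 0, -12, 12, -16, 24, -192/5, 64, -768/7, 192, -1024/3, …
ICs: h(0) = 0, h′(0) = -12.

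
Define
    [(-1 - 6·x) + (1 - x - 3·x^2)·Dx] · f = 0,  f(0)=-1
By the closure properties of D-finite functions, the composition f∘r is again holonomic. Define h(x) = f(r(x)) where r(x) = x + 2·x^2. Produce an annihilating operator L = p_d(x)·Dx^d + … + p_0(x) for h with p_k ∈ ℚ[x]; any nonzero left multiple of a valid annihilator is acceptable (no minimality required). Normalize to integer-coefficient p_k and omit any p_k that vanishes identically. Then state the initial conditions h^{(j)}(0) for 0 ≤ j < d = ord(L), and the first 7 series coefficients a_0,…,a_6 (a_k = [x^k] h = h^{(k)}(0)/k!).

L = (1 + 10·x + 36·x^2 + 48·x^3) + (-1 + x + 5·x^2 + 12·x^3 + 12·x^4)·Dx  (order 1).
h: a_k = -1, -1, -6, -23, -77, -276, -1009, …
ICs: h(0) = -1.

f: a_k = -1, -1, -4, -7, -19, -40, -97, …
Change of var in L_f (x↦r) gives L₀.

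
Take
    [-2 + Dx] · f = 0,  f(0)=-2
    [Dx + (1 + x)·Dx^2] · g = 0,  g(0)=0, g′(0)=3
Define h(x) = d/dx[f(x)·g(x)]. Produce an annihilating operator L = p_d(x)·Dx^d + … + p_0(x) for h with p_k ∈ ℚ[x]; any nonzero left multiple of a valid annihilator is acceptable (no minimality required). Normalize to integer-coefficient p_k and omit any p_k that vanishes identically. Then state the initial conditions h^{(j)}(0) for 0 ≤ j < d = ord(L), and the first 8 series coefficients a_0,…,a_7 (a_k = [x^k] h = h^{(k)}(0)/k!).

f: a_k = -2, -4, -4, -8/3, -4/3, -8/15, -8/45, -16/315, …
g: a_k = 0, 3, -3/2, 1, -3/4, 3/5, -1/2, 3/7, …
Product ⇒ symmetric product L₀, ord ≤ 2.
Differentiate: ansatz ord ≤ ord L₀ ⇒ L.
L = (4 + 8·x + 8·x^2) + (-4 - 10·x - 8·x^2)·Dx + (1 + 3·x + 2·x^2)·Dx^2  (order 2).
h: a_k = -6, -18, -24, -18, -11, -4, -34/15, 2/15, …
ICs: h(0) = -6, h′(0) = -18.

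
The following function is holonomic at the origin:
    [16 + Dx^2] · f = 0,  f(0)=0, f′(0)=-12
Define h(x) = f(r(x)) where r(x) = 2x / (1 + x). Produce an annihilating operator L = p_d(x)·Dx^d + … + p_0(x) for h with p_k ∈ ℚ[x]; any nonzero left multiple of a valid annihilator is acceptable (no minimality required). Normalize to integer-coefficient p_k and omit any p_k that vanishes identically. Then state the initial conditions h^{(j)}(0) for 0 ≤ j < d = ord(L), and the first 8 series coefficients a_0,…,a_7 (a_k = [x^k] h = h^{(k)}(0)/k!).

L = 64 + (2 + 6·x + 6·x^2 + 2·x^3)·Dx + (1 + 4·x + 6·x^2 + 4·x^3 + x^4)·Dx^2  (order 2).
h: a_k = 0, -24, 24, 232, -744, 3464/5, 1560, -758488/105, …
ICs: h(0) = 0, h′(0) = -24.

f: a_k = 0, -12, 0, 32, 0, -128/5, 0, 1024/105, …
Change of var in L_f (x↦r) gives L₀.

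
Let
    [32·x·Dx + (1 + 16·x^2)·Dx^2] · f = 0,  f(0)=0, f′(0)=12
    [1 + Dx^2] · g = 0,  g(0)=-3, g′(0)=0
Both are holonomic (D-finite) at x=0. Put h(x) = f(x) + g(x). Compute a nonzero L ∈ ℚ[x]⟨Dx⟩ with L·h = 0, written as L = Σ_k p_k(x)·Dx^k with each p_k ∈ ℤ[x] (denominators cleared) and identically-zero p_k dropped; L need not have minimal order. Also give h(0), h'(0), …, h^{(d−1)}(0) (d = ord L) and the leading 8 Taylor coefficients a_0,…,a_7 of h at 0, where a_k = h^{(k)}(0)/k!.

L = (-6112·x + 99328·x^3 + 8192·x^5)·Dx + (-31 + 1072·x^2 + 25344·x^4 + 4096·x^6)·Dx^2 + (-6112·x + 99328·x^3 + 8192·x^5)·Dx^3 + (-31 + 1072·x^2 + 25344·x^4 + 4096·x^6)·Dx^4  (order 4).
h: a_k = -3, 12, 3/2, -64, -1/8, 3072/5, 1/240, -49152/7, …
ICs: h(0) = -3, h′(0) = 12, h′′(0) = 3, h′′′(0) = -384.

f: a_k = 0, 12, 0, -64, 0, 3072/5, 0, -49152/7, …
g: a_k = -3, 0, 3/2, 0, -1/8, 0, 1/240, 0, …
f+g: L₀ = lclm(L_f,L_g), ord ≤ 2+2.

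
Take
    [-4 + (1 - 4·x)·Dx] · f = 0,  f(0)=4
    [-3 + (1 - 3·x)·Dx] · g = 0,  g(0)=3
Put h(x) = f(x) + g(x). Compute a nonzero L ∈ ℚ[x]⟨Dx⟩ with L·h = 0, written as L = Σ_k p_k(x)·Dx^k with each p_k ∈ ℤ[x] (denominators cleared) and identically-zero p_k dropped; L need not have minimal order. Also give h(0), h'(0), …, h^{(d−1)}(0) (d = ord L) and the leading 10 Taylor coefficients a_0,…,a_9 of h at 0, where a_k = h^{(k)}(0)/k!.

L = -24 + (14 - 48·x)·Dx + (-1 + 7·x - 12·x^2)·Dx^2  (order 2).
h: a_k = 7, 25, 91, 337, 1267, 4825, 18571, 72097, 281827, 1107625, …
ICs: h(0) = 7, h′(0) = 25.

f: a_k = 4, 16, 64, 256, 1024, 4096, 16384, 65536, 262144, 1048576, …
g: a_k = 3, 9, 27, 81, 243, 729, 2187, 6561, 19683, 59049, …
Sum ⇒ L₀ = lclm(L_f,L_g) in ℚ(x)⟨Dx⟩.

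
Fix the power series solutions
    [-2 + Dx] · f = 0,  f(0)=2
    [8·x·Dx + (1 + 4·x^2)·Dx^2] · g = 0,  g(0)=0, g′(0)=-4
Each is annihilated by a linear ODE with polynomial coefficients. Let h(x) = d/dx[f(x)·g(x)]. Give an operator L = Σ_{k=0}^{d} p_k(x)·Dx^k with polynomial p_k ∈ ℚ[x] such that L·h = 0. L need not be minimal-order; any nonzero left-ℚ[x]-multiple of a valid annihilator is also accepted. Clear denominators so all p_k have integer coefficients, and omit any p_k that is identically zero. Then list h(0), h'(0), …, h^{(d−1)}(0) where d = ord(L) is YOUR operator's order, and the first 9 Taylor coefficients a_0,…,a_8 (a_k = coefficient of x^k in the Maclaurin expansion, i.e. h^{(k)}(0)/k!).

f: a_k = 2, 4, 4, 8/3, 4/3, 8/15, 8/45, 16/315, 4/315, …
g: a_k = 0, -4, 0, 16/3, 0, -64/5, 0, 256/7, 0, …
L₀ := L_f ⊗_s L_g (sym. prod.), ord ≤ 2.
h=h₀': d/dx-closure on L₀ ⇒ L.
L = (4 + 40·x - 48·x^2 + 32·x^3) + (-24·x + 32·x^2 - 32·x^3)·Dx + (-1 + 2·x - 4·x^2 + 8·x^3)·Dx^2  (order 2).
h: a_k = -8, -32, -16, 128/3, -48, -704/3, 992/5, 57856/63, -18416/21, …
ICs: h(0) = -8, h′(0) = -32.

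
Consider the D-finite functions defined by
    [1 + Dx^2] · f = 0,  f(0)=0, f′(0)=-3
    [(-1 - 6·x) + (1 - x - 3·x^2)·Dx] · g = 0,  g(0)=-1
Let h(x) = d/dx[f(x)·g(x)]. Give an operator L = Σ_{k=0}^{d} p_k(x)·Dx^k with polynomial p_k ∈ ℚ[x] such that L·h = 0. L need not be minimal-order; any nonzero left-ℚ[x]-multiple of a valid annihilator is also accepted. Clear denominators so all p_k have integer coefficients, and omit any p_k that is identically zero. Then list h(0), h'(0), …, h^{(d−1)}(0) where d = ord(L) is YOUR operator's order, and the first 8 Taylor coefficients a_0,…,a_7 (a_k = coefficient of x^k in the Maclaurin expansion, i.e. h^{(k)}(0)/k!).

L = (83 - 2·x - 5·x^2 + 6·x^3 + 9·x^4) + (16 + 98·x + 18·x^2 + 36·x^3)·Dx + (-5 + 4·x + 13·x^2 + 6·x^3 + 9·x^4)·Dx^2  (order 2).
h: a_k = 3, 6, 69/2, 82, 2201/8, 13983/20, 473087/240, 1060373/210, …
ICs: h(0) = 3, h′(0) = 6.

f: a_k = 0, -3, 0, 1/2, 0, -1/40, 0, 1/1680, …
g: a_k = -1, -1, -4, -7, -19, -40, -97, -217, …
Sym-product of L_f,L_g gives L₀ (≤ ord 2).
Derive L from L₀ (diff closure).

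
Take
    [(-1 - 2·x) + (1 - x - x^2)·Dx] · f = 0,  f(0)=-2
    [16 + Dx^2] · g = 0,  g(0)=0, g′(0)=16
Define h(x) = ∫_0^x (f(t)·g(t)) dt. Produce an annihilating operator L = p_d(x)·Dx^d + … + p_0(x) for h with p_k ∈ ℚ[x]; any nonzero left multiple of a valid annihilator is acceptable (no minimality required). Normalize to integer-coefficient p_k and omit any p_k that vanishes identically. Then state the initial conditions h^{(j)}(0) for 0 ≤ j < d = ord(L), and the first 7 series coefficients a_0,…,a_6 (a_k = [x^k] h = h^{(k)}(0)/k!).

L = (-14 + 16·x + 16·x^2)·Dx + (2 + 4·x)·Dx^2 + (-1 + x + x^2)·Dx^3  (order 3).
h: a_k = 0, 0, -16, -32/3, 16/3, -32/15, -48/5, …
ICs: h(0) = 0, h′(0) = 0, h′′(0) = -32.

f: a_k = -2, -2, -4, -6, -10, -16, -26, …
g: a_k = 0, 16, 0, -128/3, 0, 512/15, 0, …
L₀ := L_f ⊗_s L_g (sym. prod.), ord ≤ 2.
h=∫h₀ ⇒ L = L₀·Dx.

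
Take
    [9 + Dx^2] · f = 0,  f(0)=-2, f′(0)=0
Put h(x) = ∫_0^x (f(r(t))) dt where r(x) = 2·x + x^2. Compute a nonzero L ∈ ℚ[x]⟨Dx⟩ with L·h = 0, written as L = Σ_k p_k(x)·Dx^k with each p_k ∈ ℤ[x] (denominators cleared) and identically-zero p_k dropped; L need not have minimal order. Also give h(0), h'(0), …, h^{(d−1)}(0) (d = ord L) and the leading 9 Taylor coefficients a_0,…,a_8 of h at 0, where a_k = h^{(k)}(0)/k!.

f: a_k = -2, 0, 9, 0, -27/4, 0, 81/40, 0, -729/2240, …
h₀=f(r): pull back L_f along r ⇒ L₀.
Integrate: L := L₀·Dx.
L = (36 + 108·x + 108·x^2 + 36·x^3)·Dx - Dx^2 + (1 + x)·Dx^3  (order 3).
h: a_k = 0, -2, 0, 12, 9, -99/5, -36, -162/35, 837/20, …
ICs: h(0) = 0, h′(0) = -2, h′′(0) = 0.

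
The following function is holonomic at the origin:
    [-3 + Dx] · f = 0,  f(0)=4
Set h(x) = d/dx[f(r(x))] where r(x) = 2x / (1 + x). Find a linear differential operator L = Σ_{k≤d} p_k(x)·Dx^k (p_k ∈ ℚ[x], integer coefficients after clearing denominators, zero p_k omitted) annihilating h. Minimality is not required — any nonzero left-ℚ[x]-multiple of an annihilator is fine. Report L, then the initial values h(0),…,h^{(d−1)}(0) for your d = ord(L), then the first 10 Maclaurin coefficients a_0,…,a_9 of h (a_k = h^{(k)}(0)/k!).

L = (4 - 2·x) + (-1 - 2·x - x^2)·Dx  (order 1).
h: a_k = 24, 96, 72, -96, -24, 576/5, -456/5, -384/35, 3672/35, -4512/35, …
ICs: h(0) = 24.

f: a_k = 4, 12, 18, 18, 27/2, 81/10, 81/20, 243/140, 729/1120, 243/1120, …
L₀ from L_f via x↦r, Dx↦r'^{-1}Dx.
Derive L from L₀ (diff closure).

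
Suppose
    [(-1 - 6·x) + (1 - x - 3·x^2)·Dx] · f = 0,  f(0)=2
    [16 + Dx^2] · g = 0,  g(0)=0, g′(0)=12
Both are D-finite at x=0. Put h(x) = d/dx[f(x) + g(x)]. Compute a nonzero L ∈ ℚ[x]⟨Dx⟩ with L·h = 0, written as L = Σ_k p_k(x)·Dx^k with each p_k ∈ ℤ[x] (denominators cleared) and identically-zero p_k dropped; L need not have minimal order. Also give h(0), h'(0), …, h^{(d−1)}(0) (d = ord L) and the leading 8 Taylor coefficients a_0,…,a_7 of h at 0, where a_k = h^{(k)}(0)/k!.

f: a_k = 2, 2, 8, 14, 38, 80, 194, 434, …
g: a_k = 0, 12, 0, -32, 0, 128/5, 0, -1024/105, …
L₀ := lclm(L_f,L_g); ord L₀ ≤ 1+2.
h₀' ⇒ L via d/dx closure of L₀.
L = (4672 + 20416·x + 66304·x^2 + 32640·x^3 + 66240·x^4 + 62208·x^5 + 62208·x^6) + (-464 - 2352·x + 3792·x^2 + 6752·x^3 - 2400·x^4 + 5184·x^5 + 24192·x^6 + 20736·x^7)·Dx + (292 + 1276·x + 4144·x^2 + 2040·x^3 + 4140·x^4 + 3888·x^5 + 3888·x^6)·Dx^2 + (-29 - 147·x + 237·x^2 + 422·x^3 - 150·x^4 + 324·x^5 + 1512·x^6 + 1296·x^7)·Dx^3  (order 3).
h: a_k = 14, 16, -54, 152, 528, 1164, 44546/15, 8128, …
ICs: h(0) = 14, h′(0) = 16, h′′(0) = -108.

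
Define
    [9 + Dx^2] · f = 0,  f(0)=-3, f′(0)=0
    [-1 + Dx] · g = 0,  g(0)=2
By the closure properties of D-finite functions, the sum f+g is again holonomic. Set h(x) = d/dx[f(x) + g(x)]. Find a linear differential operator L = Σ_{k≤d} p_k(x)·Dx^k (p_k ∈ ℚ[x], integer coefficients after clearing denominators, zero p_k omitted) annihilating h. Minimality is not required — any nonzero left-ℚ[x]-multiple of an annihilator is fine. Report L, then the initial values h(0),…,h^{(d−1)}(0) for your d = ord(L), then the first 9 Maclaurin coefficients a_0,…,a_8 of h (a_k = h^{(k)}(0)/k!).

L = 9 - 9·Dx + Dx^2 - Dx^3  (order 3).
h: a_k = 2, 29, 1, -241/6, 1/12, 2189/120, 1/360, -19681/5040, 1/20160, …
ICs: h(0) = 2, h′(0) = 29, h′′(0) = 2.

f: a_k = -3, 0, 27/2, 0, -81/8, 0, 243/80, 0, -2187/4480, …
g: a_k = 2, 2, 1, 1/3, 1/12, 1/60, 1/360, 1/2520, 1/20160, …
h₀=f+g: left-lcm gives L₀, ord ≤ 3.
Differentiate: ansatz ord ≤ ord L₀ ⇒ L.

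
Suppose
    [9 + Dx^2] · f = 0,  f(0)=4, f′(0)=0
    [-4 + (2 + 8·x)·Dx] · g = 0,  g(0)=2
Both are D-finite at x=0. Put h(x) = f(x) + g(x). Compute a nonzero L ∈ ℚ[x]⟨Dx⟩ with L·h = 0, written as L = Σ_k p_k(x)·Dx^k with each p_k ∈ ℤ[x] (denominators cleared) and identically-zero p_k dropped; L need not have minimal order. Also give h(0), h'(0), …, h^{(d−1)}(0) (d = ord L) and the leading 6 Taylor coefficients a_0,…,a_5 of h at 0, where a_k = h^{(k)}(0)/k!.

L = (-378 - 1296·x - 2592·x^2) + (45 + 828·x + 3888·x^2 + 5184·x^3)·Dx + (-42 - 144·x - 288·x^2)·Dx^2 + (5 + 92·x + 432·x^2 + 576·x^3)·Dx^3  (order 3).
h: a_k = 6, 4, -22, 8, -13/2, 56, …
ICs: h(0) = 6, h′(0) = 4, h′′(0) = -44.

f: a_k = 4, 0, -18, 0, 27/2, 0, …
g: a_k = 2, 4, -4, 8, -20, 56, …
Sum ⇒ L₀ = lclm(L_f,L_g) in ℚ(x)⟨Dx⟩.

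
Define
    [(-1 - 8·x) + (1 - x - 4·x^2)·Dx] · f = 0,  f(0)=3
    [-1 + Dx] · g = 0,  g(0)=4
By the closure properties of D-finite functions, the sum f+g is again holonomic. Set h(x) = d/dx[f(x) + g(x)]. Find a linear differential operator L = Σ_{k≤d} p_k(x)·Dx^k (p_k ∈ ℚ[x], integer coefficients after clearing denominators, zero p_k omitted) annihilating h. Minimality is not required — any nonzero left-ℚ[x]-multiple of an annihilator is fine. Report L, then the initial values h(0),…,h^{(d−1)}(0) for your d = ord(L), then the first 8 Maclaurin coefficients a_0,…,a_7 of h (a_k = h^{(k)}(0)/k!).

L = (44 + 466·x + 544·x^2 + 1728·x^3 + 384·x^4) + (-53 - 474·x - 599·x^2 - 1584·x^3 + 80·x^4 + 128·x^5)·Dx + (9 + 8·x + 55·x^2 - 144·x^3 - 464·x^4 - 128·x^5)·Dx^2  (order 2).
h: a_k = 7, 34, 83, 1046/3, 5851/6, 97741/30, 1666981/180, 35229601/1260, …
ICs: h(0) = 7, h′(0) = 34.

f: a_k = 3, 3, 15, 27, 87, 195, 543, 1323, …
g: a_k = 4, 4, 2, 2/3, 1/6, 1/30, 1/180, 1/1260, …
f+g: L₀ = lclm(L_f,L_g), ord ≤ 1+1.
Differentiate: ansatz ord ≤ ord L₀ ⇒ L.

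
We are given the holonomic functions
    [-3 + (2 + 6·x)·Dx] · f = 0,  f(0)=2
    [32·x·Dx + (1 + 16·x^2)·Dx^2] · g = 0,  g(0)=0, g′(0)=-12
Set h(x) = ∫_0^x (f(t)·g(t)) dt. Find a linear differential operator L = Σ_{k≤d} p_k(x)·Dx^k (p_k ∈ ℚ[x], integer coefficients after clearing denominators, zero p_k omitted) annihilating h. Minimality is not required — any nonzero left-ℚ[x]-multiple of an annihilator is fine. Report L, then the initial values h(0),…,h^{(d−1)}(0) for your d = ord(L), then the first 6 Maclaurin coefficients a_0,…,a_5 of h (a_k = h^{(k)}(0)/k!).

f: a_k = 2, 3, -9/4, 27/8, -405/64, 1701/128, …
g: a_k = 0, -12, 0, 64, 0, -3072/5, …
f·g: L₀ = L_f ⊗_s L_g, ord ≤ 1·2.
∫: right-multiply L₀ by Dx.
L = (27 - 192·x - 144·x^2)·Dx + (-12 + 92·x + 576·x^2 + 576·x^3)·Dx^2 + (4 + 24·x + 100·x^2 + 384·x^3 + 576·x^4)·Dx^3  (order 3).
h: a_k = 0, 0, -12, -12, 155/4, 303/10, …
ICs: h(0) = 0, h′(0) = 0, h′′(0) = -24.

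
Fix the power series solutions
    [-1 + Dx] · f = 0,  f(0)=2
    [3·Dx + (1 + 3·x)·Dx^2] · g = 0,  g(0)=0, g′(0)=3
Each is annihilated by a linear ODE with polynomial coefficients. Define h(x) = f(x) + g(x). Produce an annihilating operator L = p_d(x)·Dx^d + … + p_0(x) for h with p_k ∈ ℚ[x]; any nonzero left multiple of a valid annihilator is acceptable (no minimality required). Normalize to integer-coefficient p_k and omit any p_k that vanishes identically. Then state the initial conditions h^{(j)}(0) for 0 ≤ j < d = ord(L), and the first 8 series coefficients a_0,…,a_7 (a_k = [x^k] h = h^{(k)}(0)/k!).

L = (-21 - 9·x)·Dx + (17 - 6·x - 9·x^2)·Dx^2 + (4 + 15·x + 9·x^2)·Dx^3  (order 3).
h: a_k = 2, 5, -7/2, 28/3, -121/6, 2917/60, -43739/360, 787321/2520, …
ICs: h(0) = 2, h′(0) = 5, h′′(0) = -7.

f: a_k = 2, 2, 1, 1/3, 1/12, 1/60, 1/360, 1/2520, …
g: a_k = 0, 3, -9/2, 9, -81/4, 243/5, -243/2, 2187/7, …
L₀ := lclm(L_f,L_g); ord L₀ ≤ 1+2.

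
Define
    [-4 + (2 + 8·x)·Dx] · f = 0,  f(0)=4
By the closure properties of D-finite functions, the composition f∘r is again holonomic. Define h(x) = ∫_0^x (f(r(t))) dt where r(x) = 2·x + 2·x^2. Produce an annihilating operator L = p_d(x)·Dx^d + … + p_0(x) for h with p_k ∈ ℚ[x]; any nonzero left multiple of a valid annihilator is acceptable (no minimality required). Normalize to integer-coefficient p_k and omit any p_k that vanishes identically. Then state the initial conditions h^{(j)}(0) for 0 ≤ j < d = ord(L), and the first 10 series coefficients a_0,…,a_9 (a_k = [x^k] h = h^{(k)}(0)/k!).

L = (-4 - 8·x)·Dx + (1 + 8·x + 8·x^2)·Dx^2  (order 2).
h: a_k = 0, 4, 8, -16/3, 16, -288/5, 704/3, -7296/7, 4928, -219776/9, …
ICs: h(0) = 0, h′(0) = 4.

f: a_k = 4, 8, -8, 16, -40, 112, -336, 1056, -3432, 11440, …
Change of var in L_f (x↦r) gives L₀.
h=∫₀ˣh₀: take L = L₀·Dx.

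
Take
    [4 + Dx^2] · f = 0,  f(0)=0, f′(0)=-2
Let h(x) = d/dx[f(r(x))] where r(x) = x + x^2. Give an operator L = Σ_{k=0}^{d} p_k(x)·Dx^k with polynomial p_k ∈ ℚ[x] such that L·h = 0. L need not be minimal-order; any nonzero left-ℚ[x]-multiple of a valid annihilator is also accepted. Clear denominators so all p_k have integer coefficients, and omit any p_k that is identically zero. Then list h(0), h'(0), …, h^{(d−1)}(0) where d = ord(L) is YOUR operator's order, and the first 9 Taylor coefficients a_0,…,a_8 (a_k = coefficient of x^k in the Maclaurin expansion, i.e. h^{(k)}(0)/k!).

L = (16 + 32·x + 96·x^2 + 128·x^3 + 64·x^4) + (-6 - 12·x)·Dx + (1 + 4·x + 4·x^2)·Dx^2  (order 2).
h: a_k = -2, -4, 4, 16, 56/3, 0, -832/45, -896/45, -2272/315, …
ICs: h(0) = -2, h′(0) = -4.

f: a_k = 0, -2, 0, 4/3, 0, -4/15, 0, 8/315, 0, …
f∘r: x↦r, Dx↦Dx/r' in L_f ⇒ L₀.
Differentiate: ansatz ord ≤ ord L₀ ⇒ L.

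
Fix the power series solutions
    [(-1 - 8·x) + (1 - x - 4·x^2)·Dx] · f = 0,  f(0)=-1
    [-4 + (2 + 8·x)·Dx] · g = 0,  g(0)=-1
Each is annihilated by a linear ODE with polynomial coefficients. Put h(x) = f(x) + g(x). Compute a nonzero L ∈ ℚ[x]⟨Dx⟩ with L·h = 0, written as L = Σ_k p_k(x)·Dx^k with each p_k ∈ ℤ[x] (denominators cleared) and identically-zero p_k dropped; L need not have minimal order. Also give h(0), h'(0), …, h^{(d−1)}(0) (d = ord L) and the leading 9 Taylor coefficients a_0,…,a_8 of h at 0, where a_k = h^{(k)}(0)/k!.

L = (-24 - 156·x - 336·x^2 - 640·x^3) + (14 + 96·x + 420·x^2 + 1184·x^3 + 1600·x^4)·Dx + (1 - 11·x - 90·x^2 - 24·x^3 + 544·x^4 + 640·x^5)·Dx^2  (order 2).
h: a_k = -2, -3, -3, -13, -19, -93, -97, -705, -307, …
ICs: h(0) = -2, h′(0) = -3.

f: a_k = -1, -1, -5, -9, -29, -65, -181, -441, -1165, …
g: a_k = -1, -2, 2, -4, 10, -28, 84, -264, 858, …
Weyl lclm of L_f,L_g ⇒ L₀ (ord ≤ 2).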